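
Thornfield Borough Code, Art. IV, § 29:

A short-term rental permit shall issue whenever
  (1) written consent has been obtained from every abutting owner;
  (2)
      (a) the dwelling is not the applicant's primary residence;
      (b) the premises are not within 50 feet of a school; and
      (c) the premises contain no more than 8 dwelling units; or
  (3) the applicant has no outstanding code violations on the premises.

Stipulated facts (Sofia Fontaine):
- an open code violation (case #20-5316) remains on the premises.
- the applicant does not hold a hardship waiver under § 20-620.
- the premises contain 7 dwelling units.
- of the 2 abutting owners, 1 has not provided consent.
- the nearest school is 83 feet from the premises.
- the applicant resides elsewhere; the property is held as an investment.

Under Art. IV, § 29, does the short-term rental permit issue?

Yes — granted.

(1) all abutters consent — not met.
(a) not (primary residence) — met.
(b) ≥50 ft from school — holds.
(c) ≤ 8 units — holds.
(2) = T AND T AND T = true.
(3) no code violations — not met.
Overall = F OR T OR F = true.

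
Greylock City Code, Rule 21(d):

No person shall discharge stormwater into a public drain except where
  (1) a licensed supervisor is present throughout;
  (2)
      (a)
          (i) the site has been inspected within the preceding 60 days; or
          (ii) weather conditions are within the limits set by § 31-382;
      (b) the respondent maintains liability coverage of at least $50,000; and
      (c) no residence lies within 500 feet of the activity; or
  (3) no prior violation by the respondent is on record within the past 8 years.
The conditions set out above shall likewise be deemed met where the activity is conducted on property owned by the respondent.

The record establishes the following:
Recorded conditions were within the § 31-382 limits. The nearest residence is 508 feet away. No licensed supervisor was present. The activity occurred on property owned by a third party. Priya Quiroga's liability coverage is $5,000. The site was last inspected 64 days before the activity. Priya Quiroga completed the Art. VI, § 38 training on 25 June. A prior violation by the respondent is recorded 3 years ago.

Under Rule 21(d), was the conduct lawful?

No — unlawful.

(1) supervisor present — fails.
(i) site inspected — not satisfied.
(ii) weather ok — holds.
(a) = F OR T = true.
(b) coverage ≥ $50,000 — not met.
(c) no residence in 500 ft — satisfied.
(2): T AND F AND T → false.
(3) no prior violation — not satisfied.
So Overall is not satisfied (F OR F OR F).
Exception (own property) — not satisfied.
Result: main false OR exception false → false.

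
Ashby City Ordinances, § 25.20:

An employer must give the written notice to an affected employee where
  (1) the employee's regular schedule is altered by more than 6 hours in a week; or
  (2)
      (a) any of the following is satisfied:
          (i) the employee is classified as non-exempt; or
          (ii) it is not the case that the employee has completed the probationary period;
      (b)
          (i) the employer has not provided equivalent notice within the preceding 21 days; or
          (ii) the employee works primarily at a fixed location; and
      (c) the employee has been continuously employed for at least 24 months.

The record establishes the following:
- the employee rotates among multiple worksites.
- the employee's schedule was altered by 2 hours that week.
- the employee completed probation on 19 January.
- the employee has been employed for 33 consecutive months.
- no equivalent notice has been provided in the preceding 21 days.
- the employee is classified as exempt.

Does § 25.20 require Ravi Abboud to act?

No — not required.

(1) schedule shift > 6h — fails.
(i) non-exempt — not satisfied.
(ii) not (past probation) — not met.
(a) = F OR F = false.
(i) no recent notice — satisfied.
(ii) fixed location — not satisfied.
So (b) is satisfied (T OR F).
(c) tenure ≥ 24 mo. — satisfied.
(2): F AND T AND T → false.
So Overall is not satisfied (F OR F).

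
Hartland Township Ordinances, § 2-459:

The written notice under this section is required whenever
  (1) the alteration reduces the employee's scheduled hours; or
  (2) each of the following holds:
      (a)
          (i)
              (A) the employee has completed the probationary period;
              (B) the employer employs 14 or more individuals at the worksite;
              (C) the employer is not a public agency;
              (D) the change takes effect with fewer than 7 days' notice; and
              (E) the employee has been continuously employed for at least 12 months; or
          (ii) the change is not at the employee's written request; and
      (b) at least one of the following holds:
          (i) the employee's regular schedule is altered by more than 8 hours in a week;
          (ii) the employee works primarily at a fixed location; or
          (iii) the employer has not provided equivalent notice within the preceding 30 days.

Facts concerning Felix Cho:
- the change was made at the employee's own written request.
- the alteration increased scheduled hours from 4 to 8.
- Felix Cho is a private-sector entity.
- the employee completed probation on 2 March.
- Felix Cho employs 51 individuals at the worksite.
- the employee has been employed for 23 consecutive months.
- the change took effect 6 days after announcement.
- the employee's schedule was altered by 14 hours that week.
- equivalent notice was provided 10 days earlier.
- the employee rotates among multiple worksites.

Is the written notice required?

(1) hours reduced — fails.
(A) past probation — met.
(B) ≥ 14 at site — met.
(C) not (public agency) — holds.
(D) < 7 days' notice — satisfied.
(E) tenure ≥ 12 mo. — met.
(i) = T AND T AND T AND T AND T = true.
(ii) not employee-requested — fails.
(a) = T OR F = true.
(i) schedule shift > 8h — met.
(ii) fixed location — not met.
(iii) no recent notice — not satisfied.
(b): T OR F OR F → true.
(2): T AND T → true.
Overall = F OR T = true.

Yes — required.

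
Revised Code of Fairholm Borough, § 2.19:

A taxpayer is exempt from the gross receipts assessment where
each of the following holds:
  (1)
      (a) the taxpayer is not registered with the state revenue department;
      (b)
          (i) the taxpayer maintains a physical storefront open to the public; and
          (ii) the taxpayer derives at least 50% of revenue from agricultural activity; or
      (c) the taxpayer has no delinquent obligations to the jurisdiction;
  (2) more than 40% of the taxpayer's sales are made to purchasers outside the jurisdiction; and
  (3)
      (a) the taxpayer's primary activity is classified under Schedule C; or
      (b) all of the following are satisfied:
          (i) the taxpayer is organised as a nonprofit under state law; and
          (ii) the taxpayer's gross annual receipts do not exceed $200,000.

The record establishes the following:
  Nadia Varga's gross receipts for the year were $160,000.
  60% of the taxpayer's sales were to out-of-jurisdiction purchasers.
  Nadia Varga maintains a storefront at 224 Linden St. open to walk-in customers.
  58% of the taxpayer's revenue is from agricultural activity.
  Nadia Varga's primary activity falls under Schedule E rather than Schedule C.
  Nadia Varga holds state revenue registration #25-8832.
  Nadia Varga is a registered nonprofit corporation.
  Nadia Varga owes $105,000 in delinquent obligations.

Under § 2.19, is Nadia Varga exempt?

Yes — exempt.

(a) not (state-registered) — not satisfied.
(i) has storefront — satisfied.
(ii) ≥50% agricultural — met.
(b): T AND T → true.
(c) no delinquency — not met.
So (1) is satisfied (F OR T OR F).
(2) >40% out-of-jur. sales — met.
(a) Schedule C activity — not satisfied.
(i) nonprofit — met.
(ii) receipts ≤ $200,000 — met.
(b) = T AND T = true.
(3) = F OR T = true.
Overall: T AND T AND T → true.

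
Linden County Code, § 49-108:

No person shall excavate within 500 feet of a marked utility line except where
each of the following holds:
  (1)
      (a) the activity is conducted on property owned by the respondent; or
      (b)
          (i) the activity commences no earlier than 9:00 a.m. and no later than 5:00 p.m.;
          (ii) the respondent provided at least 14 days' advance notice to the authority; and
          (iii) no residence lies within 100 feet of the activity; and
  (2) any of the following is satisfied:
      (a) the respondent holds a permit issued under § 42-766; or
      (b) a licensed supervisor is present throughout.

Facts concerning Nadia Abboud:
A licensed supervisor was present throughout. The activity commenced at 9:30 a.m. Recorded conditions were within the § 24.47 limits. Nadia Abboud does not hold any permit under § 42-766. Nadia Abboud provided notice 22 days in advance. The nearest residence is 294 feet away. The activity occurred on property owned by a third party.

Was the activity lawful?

Yes — lawful.

(a) own property — fails.
(i) start within hours — satisfied.
(ii) ≥14 days' notice — satisfied.
(iii) no residence in 100 ft — satisfied.
So (b) is satisfied (T AND T AND T).
So (1) is satisfied (F OR T).
(a) holds permit — fails.
(b) supervisor present — holds.
So (2) is satisfied (F OR T).
Overall: T AND T → true.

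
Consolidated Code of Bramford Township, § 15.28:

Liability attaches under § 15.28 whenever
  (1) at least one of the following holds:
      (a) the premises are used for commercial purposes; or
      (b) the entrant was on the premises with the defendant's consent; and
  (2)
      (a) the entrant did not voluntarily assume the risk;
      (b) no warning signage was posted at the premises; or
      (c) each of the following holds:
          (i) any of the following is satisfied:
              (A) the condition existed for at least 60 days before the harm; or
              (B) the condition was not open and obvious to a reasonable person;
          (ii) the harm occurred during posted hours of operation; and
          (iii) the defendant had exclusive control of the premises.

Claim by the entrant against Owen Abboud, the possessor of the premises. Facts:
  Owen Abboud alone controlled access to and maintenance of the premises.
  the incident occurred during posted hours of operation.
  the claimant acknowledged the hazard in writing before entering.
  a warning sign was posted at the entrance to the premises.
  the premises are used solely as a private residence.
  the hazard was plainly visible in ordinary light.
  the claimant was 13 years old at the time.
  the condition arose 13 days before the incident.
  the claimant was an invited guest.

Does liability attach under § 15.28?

No — not liable.

(a) commercial use — fails.
(b) consent to enter — met.
(1): F OR T → true.
(a) no assumed risk — not satisfied.
(b) no signage posted — not satisfied.
(A) condition ≥60 days old — not met.
(B) not open/obvious — not met.
(i) = F OR F = false.
(ii) during posted hours — satisfied.
(iii) exclusive control — satisfied.
(c): F AND T AND T → false.
So (2) is not satisfied (F OR F OR F).
Overall = T AND F = false.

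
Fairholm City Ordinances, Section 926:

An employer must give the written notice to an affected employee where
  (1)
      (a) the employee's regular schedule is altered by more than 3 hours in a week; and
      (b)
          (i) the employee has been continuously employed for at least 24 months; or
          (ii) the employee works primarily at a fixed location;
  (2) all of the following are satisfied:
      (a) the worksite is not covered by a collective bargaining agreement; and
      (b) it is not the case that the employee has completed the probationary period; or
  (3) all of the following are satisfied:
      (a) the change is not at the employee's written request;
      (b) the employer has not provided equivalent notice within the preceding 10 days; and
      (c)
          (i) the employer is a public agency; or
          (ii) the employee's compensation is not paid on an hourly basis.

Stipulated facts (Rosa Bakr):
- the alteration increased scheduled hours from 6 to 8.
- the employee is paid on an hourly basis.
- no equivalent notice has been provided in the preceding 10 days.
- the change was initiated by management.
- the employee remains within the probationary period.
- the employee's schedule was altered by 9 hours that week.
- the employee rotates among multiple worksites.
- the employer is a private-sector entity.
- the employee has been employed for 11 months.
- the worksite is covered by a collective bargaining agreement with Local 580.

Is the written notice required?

(a) schedule shift > 3h — holds.
(i) tenure ≥ 24 mo. — not satisfied.
(ii) fixed location — fails.
(b) = F OR F = false.
So (1) is not satisfied (T AND F).
(a) no CBA — not met.
(b) not (past probation) — holds.
(2): F AND T → false.
(a) not employee-requested — holds.
(b) no recent notice — holds.
(i) public agency — not met.
(ii) not (hourly-paid) — fails.
So (c) is not satisfied (F OR F).
(3) = T AND T AND F = false.
So Overall is not satisfied (F OR F OR F).

No — not required.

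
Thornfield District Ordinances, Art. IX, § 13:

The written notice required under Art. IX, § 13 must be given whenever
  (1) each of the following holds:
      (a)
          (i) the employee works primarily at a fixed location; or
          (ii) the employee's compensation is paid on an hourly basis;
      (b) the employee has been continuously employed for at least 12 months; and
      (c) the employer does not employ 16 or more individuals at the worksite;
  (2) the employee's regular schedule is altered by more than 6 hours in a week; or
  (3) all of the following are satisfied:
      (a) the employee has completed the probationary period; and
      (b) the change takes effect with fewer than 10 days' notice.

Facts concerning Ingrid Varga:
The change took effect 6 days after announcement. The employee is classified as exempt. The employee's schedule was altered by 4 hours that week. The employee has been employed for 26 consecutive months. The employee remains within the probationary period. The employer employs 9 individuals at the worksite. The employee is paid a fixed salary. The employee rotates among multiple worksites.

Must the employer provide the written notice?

No — not required.

(i) fixed location — fails.
(ii) hourly-paid — not satisfied.
(a): F OR F → false.
(b) tenure ≥ 12 mo. — met.
(c) not (≥ 16 at site) — satisfied.
So (1) is not satisfied (F AND T AND T).
(2) schedule shift > 6h — not satisfied.
(a) past probation — not met.
(b) < 10 days' notice — satisfied.
(3) = F AND T = false.
Overall = F OR F OR F = false.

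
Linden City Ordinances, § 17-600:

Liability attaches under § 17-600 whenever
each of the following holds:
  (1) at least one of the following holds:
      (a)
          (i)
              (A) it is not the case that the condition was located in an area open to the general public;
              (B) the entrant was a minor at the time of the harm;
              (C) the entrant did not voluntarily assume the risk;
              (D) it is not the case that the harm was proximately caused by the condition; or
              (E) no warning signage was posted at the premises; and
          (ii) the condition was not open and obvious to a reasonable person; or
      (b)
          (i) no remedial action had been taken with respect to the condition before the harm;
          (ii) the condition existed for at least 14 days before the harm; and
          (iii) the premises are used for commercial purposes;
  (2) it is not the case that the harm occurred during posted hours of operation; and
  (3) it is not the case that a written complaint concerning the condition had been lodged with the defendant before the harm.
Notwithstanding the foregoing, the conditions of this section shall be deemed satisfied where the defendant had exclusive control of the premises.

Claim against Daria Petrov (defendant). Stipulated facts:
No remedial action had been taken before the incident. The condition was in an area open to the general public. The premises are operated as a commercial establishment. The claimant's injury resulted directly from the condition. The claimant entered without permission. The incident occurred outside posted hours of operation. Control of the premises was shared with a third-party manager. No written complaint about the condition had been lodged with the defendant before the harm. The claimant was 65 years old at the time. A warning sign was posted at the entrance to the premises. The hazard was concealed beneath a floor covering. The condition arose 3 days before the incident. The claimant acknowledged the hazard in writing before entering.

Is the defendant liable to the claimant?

(A) not (public area) — not satisfied.
(B) entrant a minor — not satisfied.
(C) no assumed risk — not met.
(D) not (proximate cause) — not satisfied.
(E) no signage posted — not satisfied.
So (i) is not satisfied (F OR F OR F OR F OR F).
(ii) not open/obvious — met.
So (a) is not satisfied (F AND T).
(i) no remedial action — met.
(ii) condition ≥14 days old — fails.
(iii) commercial use — holds.
(b) = T AND F AND T = false.
(1): F OR F → false.
(2) not (during posted hours) — met.
(3) not (complaint lodged) — holds.
Overall: F AND T AND T → false.
Exception (exclusive control) — not satisfied.
Result: main false OR exception false → false.

No — not liable.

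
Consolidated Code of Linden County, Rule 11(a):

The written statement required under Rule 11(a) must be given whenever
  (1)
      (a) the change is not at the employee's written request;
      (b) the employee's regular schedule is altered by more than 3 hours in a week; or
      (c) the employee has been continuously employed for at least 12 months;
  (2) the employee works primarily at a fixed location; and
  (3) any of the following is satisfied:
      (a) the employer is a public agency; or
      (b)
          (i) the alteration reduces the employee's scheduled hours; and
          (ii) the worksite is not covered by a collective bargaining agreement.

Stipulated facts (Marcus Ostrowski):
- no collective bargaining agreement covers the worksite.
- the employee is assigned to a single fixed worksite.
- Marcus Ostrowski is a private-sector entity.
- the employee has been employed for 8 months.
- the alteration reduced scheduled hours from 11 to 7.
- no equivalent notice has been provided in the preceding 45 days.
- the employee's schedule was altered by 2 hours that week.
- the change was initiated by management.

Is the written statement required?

(a) not employee-requested — satisfied.
(b) schedule shift > 3h — not met.
(c) tenure ≥ 12 mo. — not satisfied.
(1) = T OR F OR F = true.
(2) fixed location — met.
(a) public agency — not satisfied.
(i) hours reduced — satisfied.
(ii) no CBA — satisfied.
(b): T AND T → true.
(3) = F OR T = true.
Overall = T AND T AND T = true.

Yes — required.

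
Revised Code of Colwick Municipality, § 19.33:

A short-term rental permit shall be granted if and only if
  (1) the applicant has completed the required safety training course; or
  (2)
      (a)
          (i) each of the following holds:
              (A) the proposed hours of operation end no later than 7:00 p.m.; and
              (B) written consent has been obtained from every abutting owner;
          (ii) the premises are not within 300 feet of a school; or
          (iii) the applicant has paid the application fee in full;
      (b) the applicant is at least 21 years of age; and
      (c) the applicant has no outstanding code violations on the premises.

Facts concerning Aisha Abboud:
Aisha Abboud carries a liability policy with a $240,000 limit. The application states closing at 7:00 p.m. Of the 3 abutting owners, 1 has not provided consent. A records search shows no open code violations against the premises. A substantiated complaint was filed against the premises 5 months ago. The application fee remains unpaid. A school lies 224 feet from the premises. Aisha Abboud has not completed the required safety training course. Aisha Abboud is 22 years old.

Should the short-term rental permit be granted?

No — denied.

(1) safety training — fails.
(A) closes by 7 p.m. — satisfied.
(B) all abutters consent — fails.
So (i) is not satisfied (T AND F).
(ii) ≥300 ft from school — not satisfied.
(iii) fee paid — not satisfied.
(a): F OR F OR F → false.
(b) age ≥ 21 — satisfied.
(c) no code violations — satisfied.
So (2) is not satisfied (F AND T AND T).
Overall: F OR F → false.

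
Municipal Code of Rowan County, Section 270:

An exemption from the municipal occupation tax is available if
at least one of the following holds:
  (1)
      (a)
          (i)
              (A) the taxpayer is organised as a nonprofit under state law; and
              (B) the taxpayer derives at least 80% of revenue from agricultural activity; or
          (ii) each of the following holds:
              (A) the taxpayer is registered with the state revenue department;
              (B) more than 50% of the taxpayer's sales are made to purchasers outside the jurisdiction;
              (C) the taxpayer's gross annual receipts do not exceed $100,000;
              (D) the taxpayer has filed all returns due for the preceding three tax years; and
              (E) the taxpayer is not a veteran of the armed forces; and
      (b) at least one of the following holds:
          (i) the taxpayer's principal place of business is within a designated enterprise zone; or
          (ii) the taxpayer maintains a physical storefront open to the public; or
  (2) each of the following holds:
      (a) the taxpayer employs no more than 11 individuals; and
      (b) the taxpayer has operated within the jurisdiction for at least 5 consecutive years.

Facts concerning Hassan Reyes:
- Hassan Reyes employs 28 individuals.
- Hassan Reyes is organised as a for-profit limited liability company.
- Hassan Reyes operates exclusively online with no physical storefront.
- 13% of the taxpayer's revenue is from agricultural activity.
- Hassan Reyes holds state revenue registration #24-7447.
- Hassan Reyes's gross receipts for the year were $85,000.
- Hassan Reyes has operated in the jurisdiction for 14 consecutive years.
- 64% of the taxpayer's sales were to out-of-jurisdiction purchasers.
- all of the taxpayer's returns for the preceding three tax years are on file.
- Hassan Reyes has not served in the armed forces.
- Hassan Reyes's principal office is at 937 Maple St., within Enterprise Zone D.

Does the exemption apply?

(A) nonprofit — not met.
(B) ≥80% agricultural — not met.
(i) = F AND F = false.
(A) state-registered — holds.
(B) >50% out-of-jur. sales — holds.
(C) receipts ≤ $100,000 — holds.
(D) returns current — met.
(E) not (veteran) — holds.
(ii): T AND T AND T AND T AND T → true.
(a) = F OR T = true.
(i) in enterprise zone — satisfied.
(ii) has storefront — not met.
(b): T OR F → true.
So (1) is satisfied (T AND T).
(a) ≤ 11 employees — not met.
(b) ≥ 5 yrs in jurisdiction — met.
(2) = F AND T = false.
So Overall is satisfied (T OR F).

Yes — exempt.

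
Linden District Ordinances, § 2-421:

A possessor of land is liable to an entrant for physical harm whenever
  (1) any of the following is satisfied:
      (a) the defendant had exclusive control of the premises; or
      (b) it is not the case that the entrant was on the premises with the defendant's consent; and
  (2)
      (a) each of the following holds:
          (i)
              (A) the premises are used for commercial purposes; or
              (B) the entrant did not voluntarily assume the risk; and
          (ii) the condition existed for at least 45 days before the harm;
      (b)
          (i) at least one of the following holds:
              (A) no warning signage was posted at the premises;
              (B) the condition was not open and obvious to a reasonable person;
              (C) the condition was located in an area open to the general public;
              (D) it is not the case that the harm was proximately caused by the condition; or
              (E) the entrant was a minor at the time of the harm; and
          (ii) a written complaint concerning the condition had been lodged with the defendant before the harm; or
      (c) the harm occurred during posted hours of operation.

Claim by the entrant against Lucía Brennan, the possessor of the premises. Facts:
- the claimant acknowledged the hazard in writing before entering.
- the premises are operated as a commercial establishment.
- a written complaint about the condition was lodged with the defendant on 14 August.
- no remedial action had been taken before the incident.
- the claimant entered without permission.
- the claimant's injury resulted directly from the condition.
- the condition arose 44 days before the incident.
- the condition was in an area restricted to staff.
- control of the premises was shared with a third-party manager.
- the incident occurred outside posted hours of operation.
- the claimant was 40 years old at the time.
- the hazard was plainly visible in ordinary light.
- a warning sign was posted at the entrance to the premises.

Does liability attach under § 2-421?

No — not liable.

(a) exclusive control — fails.
(b) not (consent to enter) — met.
So (1) is satisfied (F OR T).
(A) commercial use — met.
(B) no assumed risk — fails.
(i): T OR F → true.
(ii) condition ≥45 days old — fails.
So (a) is not satisfied (T AND F).
(A) no signage posted — fails.
(B) not open/obvious — fails.
(C) public area — not satisfied.
(D) not (proximate cause) — fails.
(E) entrant a minor — not satisfied.
(i) = F OR F OR F OR F OR F = false.
(ii) complaint lodged — satisfied.
So (b) is not satisfied (F AND T).
(c) during posted hours — not met.
(2): F OR F OR F → false.
Overall = T AND F = false.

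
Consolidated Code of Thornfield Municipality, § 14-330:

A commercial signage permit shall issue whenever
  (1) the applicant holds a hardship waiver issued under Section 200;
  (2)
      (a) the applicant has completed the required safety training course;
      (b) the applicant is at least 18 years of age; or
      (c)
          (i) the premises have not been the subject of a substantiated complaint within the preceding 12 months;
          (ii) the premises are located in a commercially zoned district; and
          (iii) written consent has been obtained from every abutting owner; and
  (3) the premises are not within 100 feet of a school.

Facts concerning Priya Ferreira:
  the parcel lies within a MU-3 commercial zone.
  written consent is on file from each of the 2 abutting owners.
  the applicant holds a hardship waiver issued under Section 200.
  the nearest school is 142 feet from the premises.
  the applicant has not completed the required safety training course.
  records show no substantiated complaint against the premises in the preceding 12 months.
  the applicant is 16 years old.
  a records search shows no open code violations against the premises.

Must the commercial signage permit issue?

(1) hardship waiver — met.
(a) safety training — not met.
(b) age ≥ 18 — fails.
(i) no complaint in 12 mo. — holds.
(ii) commercially zoned — satisfied.
(iii) all abutters consent — holds.
(c) = T AND T AND T = true.
So (2) is satisfied (F OR F OR T).
(3) ≥100 ft from school — holds.
Overall = T AND T AND T = true.

Yes — granted.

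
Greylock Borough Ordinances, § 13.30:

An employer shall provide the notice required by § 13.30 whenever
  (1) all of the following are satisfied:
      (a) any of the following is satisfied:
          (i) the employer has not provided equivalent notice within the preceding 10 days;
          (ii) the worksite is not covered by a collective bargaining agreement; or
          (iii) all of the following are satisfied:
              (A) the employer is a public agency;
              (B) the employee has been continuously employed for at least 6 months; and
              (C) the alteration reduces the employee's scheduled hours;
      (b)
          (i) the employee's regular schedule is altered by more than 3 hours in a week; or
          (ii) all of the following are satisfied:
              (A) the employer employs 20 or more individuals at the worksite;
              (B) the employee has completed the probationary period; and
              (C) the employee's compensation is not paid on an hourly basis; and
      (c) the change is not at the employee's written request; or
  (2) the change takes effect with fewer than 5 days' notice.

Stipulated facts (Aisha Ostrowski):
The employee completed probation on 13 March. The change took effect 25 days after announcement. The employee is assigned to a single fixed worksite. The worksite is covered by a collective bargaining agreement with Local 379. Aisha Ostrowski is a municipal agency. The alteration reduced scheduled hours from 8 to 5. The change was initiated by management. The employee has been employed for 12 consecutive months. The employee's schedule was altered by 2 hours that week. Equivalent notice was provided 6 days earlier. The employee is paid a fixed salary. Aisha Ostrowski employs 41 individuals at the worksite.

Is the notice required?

(i) no recent notice — not met.
(ii) no CBA — not satisfied.
(A) public agency — satisfied.
(B) tenure ≥ 6 mo. — satisfied.
(C) hours reduced — met.
(iii) = T AND T AND T = true.
(a): F OR F OR T → true.
(i) schedule shift > 3h — fails.
(A) ≥ 20 at site — holds.
(B) past probation — met.
(C) not (hourly-paid) — holds.
(ii): T AND T AND T → true.
(b): F OR T → true.
(c) not employee-requested — holds.
So (1) is satisfied (T AND T AND T).
(2) < 5 days' notice — not satisfied.
So Overall is satisfied (T OR F).

Yes — required.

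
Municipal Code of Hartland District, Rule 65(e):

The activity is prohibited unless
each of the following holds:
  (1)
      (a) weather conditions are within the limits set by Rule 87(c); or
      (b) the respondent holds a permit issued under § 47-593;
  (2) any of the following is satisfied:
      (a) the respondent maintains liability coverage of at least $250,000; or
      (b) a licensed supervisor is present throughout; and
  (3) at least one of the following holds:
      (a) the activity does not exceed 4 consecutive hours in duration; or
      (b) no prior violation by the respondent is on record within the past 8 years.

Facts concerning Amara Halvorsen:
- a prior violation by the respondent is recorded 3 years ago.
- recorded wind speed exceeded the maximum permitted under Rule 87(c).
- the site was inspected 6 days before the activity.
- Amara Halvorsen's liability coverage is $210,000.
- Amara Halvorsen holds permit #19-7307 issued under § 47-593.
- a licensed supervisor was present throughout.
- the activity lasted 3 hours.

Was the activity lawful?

(a) weather ok — fails.
(b) holds permit — holds.
(1) = F OR T = true.
(a) coverage ≥ $250,000 — not met.
(b) supervisor present — satisfied.
(2): F OR T → true.
(a) ≤ 4 hrs duration — holds.
(b) no prior violation — fails.
So (3) is satisfied (T OR F).
Overall: T AND T AND T → true.

Yes — lawful.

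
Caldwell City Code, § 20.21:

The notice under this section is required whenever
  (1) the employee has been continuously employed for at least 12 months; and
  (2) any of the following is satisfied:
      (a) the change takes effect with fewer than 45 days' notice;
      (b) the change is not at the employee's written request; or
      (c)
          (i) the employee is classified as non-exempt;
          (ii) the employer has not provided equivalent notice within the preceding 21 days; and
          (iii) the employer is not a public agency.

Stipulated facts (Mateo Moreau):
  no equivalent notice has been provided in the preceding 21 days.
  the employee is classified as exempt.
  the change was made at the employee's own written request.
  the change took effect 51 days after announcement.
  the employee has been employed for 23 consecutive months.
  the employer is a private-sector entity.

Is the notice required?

(1) tenure ≥ 12 mo. — satisfied.
(a) < 45 days' notice — fails.
(b) not employee-requested — not satisfied.
(i) non-exempt — not satisfied.
(ii) no recent notice — holds.
(iii) not (public agency) — satisfied.
(c) = F AND T AND T = false.
(2): F OR F OR F → false.
Overall: T AND F → false.

No — not required.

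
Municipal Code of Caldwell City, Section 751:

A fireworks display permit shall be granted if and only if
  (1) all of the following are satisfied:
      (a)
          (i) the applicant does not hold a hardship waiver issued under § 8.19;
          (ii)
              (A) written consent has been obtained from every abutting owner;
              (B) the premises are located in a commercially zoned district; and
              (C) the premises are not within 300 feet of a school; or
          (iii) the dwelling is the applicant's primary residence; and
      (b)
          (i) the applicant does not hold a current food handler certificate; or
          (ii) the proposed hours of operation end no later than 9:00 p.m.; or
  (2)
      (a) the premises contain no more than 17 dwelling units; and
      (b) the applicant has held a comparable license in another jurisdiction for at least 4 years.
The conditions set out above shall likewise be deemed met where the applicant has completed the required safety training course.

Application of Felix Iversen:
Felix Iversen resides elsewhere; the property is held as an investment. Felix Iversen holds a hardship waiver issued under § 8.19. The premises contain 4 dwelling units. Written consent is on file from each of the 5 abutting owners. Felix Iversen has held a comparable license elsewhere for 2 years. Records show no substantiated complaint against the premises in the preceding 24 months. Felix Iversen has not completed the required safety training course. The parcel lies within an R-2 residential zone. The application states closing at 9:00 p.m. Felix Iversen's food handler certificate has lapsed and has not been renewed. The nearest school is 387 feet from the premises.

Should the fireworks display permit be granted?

(i) not (hardship waiver) — not met.
(A) all abutters consent — holds.
(B) commercially zoned — fails.
(C) ≥300 ft from school — satisfied.
(ii) = T AND F AND T = false.
(iii) primary residence — not met.
(a) = F OR F OR F = false.
(i) not (food handler cert.) — holds.
(ii) closes by 9 p.m. — met.
So (b) is satisfied (T OR T).
(1): F AND T → false.
(a) ≤ 17 units — met.
(b) prior license ≥ 4 yr — not met.
(2) = T AND F = false.
Overall = F OR F = false.
Exception (safety training) — not satisfied.
Result: main false OR exception false → false.

No — denied.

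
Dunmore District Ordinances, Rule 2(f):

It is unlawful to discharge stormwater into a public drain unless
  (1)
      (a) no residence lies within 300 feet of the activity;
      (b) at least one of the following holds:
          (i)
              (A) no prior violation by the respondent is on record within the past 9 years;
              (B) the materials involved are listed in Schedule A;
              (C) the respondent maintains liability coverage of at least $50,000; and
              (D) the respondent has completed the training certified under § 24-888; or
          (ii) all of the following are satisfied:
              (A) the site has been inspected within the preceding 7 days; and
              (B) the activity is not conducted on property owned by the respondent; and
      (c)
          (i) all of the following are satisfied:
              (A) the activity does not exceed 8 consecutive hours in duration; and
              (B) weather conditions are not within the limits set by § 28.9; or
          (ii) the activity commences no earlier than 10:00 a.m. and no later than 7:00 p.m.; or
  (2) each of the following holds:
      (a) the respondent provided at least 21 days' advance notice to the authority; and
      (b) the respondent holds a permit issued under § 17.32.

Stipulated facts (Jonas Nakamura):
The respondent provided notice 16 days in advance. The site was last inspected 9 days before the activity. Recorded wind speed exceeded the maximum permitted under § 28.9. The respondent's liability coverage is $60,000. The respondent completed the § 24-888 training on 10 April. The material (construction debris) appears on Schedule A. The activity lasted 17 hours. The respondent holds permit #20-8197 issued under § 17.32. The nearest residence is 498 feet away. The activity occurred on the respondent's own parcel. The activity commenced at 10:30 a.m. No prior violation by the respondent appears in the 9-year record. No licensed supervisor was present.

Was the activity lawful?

Yes — lawful.

(a) no residence in 300 ft — satisfied.
(A) no prior violation — holds.
(B) Schedule A material — met.
(C) coverage ≥ $50,000 — met.
(D) training certified — holds.
(i) = T AND T AND T AND T = true.
(A) site inspected — not satisfied.
(B) not (own property) — not satisfied.
(ii): F AND F → false.
(b) = T OR F = true.
(A) ≤ 8 hrs duration — fails.
(B) not (weather ok) — satisfied.
(i): F AND T → false.
(ii) start within hours — satisfied.
(c): F OR T → true.
(1): T AND T AND T → true.
(a) ≥21 days' notice — fails.
(b) holds permit — met.
(2) = F AND T = false.
Overall = T OR F = true.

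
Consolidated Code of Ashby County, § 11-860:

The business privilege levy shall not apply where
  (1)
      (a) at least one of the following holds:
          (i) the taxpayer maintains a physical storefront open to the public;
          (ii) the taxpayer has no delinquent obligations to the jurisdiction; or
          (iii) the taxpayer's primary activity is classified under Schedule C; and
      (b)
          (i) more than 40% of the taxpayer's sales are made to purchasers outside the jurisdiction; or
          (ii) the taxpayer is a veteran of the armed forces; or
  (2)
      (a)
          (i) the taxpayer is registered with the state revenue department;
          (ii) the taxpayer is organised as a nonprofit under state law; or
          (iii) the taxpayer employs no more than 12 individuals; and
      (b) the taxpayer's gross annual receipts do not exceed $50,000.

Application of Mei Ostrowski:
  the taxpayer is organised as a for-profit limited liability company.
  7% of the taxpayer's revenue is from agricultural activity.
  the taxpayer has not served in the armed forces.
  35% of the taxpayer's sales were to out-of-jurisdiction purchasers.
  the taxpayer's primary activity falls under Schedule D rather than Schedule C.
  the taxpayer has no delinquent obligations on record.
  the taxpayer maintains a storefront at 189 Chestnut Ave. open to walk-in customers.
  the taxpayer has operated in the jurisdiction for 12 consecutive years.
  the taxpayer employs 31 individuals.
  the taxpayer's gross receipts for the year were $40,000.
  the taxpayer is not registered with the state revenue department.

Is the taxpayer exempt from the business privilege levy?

(i) has storefront — satisfied.
(ii) no delinquency — satisfied.
(iii) Schedule C activity — fails.
So (a) is satisfied (T OR T OR F).
(i) >40% out-of-jur. sales — not satisfied.
(ii) veteran — not satisfied.
(b): F OR F → false.
(1): T AND F → false.
(i) state-registered — fails.
(ii) nonprofit — not satisfied.
(iii) ≤ 12 employees — not met.
(a): F OR F OR F → false.
(b) receipts ≤ $50,000 — met.
So (2) is not satisfied (F AND T).
So Overall is not satisfied (F OR F).

No — not exempt.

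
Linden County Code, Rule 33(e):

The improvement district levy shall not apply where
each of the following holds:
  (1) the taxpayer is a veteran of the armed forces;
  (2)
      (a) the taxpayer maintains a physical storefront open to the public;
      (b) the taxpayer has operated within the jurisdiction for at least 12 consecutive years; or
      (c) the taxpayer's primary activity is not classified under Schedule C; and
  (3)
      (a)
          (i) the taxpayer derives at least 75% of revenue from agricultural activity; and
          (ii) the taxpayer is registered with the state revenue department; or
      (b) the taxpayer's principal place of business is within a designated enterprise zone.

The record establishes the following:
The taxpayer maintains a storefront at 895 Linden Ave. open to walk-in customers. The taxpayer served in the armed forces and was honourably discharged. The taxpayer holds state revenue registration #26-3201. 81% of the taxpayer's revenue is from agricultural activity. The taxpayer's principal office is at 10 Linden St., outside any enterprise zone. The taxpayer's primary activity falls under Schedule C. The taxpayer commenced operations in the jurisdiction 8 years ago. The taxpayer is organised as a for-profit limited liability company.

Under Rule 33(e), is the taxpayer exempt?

(1) veteran — holds.
(a) has storefront — holds.
(b) ≥ 12 yrs in jurisdiction — not satisfied.
(c) not (Schedule C activity) — not met.
(2) = T OR F OR F = true.
(i) ≥75% agricultural — satisfied.
(ii) state-registered — holds.
So (a) is satisfied (T AND T).
(b) in enterprise zone — not satisfied.
(3) = T OR F = true.
Overall = T AND T AND T = true.

Yes — exempt.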